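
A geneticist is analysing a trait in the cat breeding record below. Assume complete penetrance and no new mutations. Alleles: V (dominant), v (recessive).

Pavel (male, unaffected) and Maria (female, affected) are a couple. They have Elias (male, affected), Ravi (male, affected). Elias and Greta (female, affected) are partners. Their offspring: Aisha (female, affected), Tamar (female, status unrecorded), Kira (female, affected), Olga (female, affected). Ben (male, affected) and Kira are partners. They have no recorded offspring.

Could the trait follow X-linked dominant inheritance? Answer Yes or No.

A consistent assignment under X-linked dominant exists: Pavel X^v Y, Maria X^V X^V, Elias X^V Y, Ravi X^V Y, Greta X^V X^V, Aisha X^V X^V, Tamar X^V X^V, Kira X^V X^V, Olga X^V X^V, Ben X^V Y.
In this assignment every recorded phenotype matches its genotype and every non-founder's genotype is obtainable from its parents' genotypes, so the pedigree is consistent.

Yes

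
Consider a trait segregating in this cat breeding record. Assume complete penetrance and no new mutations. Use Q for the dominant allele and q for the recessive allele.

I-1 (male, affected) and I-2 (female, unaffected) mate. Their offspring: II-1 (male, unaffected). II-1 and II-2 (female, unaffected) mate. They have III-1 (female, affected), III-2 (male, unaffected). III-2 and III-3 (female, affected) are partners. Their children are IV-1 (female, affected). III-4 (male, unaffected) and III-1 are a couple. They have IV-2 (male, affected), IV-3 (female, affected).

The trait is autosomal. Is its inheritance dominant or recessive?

II-1 and II-2 are both unaffected yet have an affected child III-1. Under dominance, an affected child requires at least one affected parent, so the trait cannot be dominant.

recessive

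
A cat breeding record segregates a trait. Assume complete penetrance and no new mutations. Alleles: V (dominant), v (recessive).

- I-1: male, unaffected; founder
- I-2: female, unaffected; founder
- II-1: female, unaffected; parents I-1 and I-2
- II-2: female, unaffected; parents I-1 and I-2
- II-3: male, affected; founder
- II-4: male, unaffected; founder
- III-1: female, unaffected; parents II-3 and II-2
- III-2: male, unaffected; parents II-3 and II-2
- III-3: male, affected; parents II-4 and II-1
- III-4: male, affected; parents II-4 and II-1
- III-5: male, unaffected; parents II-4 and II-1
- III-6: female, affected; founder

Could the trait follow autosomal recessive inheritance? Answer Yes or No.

Yes

A consistent assignment under autosomal recessive exists: I-1 VV, I-2 Vv, II-1 Vv, II-2 VV, II-3 vv, II-4 Vv, III-1 Vv, III-2 Vv, III-3 vv, III-4 vv, III-5 VV, III-6 vv.
In this assignment every recorded phenotype matches its genotype and every non-founder's genotype is obtainable from its parents' genotypes, so the pedigree is consistent.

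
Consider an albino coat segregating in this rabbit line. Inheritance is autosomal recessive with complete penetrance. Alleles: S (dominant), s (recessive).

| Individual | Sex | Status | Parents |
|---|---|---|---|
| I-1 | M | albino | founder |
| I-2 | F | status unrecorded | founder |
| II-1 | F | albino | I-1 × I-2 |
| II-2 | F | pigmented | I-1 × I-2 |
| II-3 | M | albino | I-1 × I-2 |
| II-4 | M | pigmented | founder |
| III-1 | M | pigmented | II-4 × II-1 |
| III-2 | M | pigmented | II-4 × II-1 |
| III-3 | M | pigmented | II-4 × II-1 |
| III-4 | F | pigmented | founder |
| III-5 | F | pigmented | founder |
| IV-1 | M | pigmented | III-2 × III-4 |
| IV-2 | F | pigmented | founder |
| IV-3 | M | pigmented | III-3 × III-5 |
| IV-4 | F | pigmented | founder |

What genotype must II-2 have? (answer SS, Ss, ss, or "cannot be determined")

From phenotype alone, II-2 is SS or Ss.
II-2 is pigmented so carries S and received s from I-1 (ss), so II-2 is Ss.

Ss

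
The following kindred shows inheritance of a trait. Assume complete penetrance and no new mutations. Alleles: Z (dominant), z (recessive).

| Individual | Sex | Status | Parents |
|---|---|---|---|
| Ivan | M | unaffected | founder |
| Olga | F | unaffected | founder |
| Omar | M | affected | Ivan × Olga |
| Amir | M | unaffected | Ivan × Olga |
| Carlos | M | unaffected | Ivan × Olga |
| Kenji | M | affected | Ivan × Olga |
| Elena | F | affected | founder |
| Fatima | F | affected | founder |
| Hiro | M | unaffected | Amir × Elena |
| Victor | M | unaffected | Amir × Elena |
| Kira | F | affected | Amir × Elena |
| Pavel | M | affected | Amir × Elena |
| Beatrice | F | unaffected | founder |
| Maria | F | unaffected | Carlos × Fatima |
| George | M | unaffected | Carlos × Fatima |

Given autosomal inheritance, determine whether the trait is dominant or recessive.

Ivan and Olga are both unaffected yet have an affected child Omar. Under dominance, an affected child requires at least one affected parent, so the trait cannot be dominant.

recessive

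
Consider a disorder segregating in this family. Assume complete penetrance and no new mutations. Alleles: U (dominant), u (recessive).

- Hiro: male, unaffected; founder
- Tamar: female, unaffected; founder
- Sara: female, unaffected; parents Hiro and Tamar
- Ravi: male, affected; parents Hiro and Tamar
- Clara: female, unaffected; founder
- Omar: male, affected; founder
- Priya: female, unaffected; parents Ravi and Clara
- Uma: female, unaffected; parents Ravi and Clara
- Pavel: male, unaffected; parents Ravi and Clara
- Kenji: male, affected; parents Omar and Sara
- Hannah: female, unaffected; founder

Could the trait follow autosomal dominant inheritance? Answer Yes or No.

No

Under autosomal dominant, Ravi (affected, male) cannot arise from Hiro (unaffected) × Tamar (unaffected).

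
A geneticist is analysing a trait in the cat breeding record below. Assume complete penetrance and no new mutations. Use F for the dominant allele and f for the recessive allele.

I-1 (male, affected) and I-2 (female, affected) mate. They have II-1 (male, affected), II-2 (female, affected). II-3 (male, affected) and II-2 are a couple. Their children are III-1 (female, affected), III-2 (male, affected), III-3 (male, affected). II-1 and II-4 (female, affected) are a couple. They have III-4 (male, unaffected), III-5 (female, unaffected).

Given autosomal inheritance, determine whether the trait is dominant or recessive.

II-1 and II-4 are both affected yet have an unaffected child III-4. Under a recessive model two affected parents are homozygous and every child would be affected, so the trait cannot be recessive.

dominant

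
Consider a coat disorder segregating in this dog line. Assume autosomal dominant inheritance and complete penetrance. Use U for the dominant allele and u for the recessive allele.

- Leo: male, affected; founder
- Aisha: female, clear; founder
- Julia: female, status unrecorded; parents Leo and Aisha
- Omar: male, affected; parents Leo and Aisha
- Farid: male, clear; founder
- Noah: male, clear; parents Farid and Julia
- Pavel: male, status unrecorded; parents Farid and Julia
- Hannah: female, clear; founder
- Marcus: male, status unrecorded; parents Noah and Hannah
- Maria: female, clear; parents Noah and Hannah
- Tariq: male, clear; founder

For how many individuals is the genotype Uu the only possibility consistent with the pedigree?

1

Obligate heterozygotes: Omar is affected so carries U and received u from Aisha (uu), so Omar is Uu.
Every other individual is either homozygous by phenotype or has at least one consistent homozygous assignment, so the count is 1.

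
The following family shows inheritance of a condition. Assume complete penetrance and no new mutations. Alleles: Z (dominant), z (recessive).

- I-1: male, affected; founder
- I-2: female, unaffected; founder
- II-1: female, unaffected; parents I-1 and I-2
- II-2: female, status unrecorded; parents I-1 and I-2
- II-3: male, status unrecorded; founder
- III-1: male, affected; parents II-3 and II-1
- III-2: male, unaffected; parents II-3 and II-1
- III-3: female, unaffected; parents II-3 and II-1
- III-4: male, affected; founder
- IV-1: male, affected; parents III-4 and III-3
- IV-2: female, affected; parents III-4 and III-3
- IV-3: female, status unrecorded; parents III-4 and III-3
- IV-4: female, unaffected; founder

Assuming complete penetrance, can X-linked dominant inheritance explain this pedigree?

Under X-linked dominant, II-1 (unaffected, female) cannot arise from I-1 (affected) × I-2 (unaffected).

No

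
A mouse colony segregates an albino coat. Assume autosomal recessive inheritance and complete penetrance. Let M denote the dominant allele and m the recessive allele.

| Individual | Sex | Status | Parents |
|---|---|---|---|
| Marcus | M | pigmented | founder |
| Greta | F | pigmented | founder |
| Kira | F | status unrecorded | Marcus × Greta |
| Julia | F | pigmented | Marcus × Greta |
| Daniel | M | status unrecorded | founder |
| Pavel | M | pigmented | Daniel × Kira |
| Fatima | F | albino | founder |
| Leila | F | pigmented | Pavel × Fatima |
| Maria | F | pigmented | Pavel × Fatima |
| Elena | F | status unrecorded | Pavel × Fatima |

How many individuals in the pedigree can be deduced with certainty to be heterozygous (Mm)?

2

Obligate heterozygotes: Leila is pigmented so carries M and received m from Fatima (mm), so Leila is Mm; Maria is pigmented so carries M and received m from Fatima (mm), so Maria is Mm.
Every other individual is either homozygous by phenotype or has at least one consistent homozygous assignment, so the count is 2.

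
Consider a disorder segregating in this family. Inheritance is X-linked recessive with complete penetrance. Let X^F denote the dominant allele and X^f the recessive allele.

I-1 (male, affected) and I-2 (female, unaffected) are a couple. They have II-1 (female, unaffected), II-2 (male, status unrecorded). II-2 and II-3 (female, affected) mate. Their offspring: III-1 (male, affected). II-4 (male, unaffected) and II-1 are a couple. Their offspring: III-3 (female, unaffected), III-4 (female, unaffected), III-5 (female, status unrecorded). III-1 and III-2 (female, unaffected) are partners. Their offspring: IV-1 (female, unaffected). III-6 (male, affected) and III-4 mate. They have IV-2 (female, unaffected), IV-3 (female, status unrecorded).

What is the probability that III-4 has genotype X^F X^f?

II-4 is unaffected, so II-4 is X^F Y.
II-1 is unaffected so carries F and received f from I-1 (X^f Y), so II-1 is X^F X^f.
Their cross gives offspring ratios 1/2 X^F X^F : 1/2 X^F X^f. Conditioning on III-4 being unaffected, P(X^F X^f) = 1/2 / 1 = 1/2 before taking III-4's own offspring into account.
III-6 is affected, so III-6 is X^f Y.
Now use III-4's offspring. Probability of each recorded status — unaffected daughter IV-2: 1/2 if III-4 is X^F X^f, 1 if X^F X^F. (IV-3: equally likely either way, so uninformative.)
Bayes: P(X^F X^f) = 1/2·1/2 / (1/2·1/2 + 1/2·1) = 1/3.

1/3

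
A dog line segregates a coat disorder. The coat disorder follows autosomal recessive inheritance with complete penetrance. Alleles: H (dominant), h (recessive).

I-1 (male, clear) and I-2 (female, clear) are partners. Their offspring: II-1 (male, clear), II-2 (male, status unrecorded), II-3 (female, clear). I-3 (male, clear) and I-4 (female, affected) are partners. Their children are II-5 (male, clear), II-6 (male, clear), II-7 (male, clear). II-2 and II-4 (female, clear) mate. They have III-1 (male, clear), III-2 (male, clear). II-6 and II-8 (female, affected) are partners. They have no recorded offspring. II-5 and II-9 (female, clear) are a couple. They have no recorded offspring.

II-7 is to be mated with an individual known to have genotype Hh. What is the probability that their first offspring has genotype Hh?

II-7 is clear so carries H and received h from I-4 (hh), so II-7 is Hh.
The cross gives 1/4 HH : 1/2 Hh : 1/4 hh, so P(offspring has genotype Hh) = 1/2.

1/2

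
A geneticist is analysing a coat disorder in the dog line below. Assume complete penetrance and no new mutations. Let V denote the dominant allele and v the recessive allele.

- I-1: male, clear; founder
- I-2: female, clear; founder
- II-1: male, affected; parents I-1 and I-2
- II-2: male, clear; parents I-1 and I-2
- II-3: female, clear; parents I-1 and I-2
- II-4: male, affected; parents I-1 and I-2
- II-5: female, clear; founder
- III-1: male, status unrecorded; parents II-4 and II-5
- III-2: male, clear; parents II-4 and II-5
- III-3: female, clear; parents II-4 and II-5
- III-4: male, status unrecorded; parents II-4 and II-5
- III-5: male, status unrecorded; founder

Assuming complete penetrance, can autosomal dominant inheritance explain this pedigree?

No

Under autosomal dominant, II-1 (affected, male) cannot arise from I-1 (clear) × I-2 (clear).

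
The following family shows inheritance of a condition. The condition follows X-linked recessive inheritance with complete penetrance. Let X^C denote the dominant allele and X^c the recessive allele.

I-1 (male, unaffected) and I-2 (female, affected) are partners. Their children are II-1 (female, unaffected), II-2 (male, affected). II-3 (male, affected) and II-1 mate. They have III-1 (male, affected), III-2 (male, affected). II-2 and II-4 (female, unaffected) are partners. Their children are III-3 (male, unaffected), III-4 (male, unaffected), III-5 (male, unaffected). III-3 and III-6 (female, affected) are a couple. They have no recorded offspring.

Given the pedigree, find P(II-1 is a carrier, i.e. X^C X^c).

II-1 is unaffected so carries C and received c from I-2 (X^c X^c), so II-1 is X^C X^c, giving P(X^C X^c) = 1.

1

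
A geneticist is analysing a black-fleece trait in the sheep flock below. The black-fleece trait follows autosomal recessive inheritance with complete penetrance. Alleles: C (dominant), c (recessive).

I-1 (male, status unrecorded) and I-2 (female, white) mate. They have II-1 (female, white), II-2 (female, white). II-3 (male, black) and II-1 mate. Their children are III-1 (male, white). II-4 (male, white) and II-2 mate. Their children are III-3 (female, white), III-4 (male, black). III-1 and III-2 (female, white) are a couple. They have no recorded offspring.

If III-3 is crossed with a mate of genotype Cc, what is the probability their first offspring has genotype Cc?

II-4 is white so carries C and passed c to III-4 (cc), so II-4 is Cc.
II-2 is white so carries C and passed c to III-4 (cc), so II-2 is Cc.
III-3 is a white offspring of II-4 (Cc) × II-2 (Cc), whose cross gives 1/4 CC : 1/2 Cc : 1/4 cc; conditioning on being white, III-3 is CC with probability 1/3, Cc with probability 2/3.
Summing over parental genotype combinations, P(offspring has genotype Cc) = 1/3·1/2 + 2/3·1/2 = 1/2.

1/2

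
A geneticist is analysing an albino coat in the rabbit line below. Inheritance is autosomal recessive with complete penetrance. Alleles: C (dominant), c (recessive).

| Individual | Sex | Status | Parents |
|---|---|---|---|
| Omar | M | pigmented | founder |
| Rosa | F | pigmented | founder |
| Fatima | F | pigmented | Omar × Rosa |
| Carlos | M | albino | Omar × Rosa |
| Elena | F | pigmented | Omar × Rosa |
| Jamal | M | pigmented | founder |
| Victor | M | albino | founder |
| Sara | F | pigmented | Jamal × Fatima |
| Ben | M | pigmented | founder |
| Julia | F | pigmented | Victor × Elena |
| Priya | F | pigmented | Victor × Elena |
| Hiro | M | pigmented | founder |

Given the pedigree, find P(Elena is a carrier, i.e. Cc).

1/3

Omar is pigmented so carries C and passed c to Carlos (cc), so Omar is Cc.
Rosa is pigmented so carries C and passed c to Carlos (cc), so Rosa is Cc.
Their cross gives offspring ratios 1/4 CC : 1/2 Cc : 1/4 cc. Conditioning on Elena being pigmented, P(Cc) = 1/2 / 3/4 = 2/3 before taking Elena's own offspring into account.
Victor is albino, so Victor is cc.
Now use Elena's offspring. Probability of each recorded status — pigmented daughter Julia: 1/2 if Elena is Cc, 1 if CC; pigmented daughter Priya: 1/2 if Elena is Cc, 1 if CC.
Bayes: P(Cc) = 2/3·1/4 / (2/3·1/4 + 1/3·1) = 1/3.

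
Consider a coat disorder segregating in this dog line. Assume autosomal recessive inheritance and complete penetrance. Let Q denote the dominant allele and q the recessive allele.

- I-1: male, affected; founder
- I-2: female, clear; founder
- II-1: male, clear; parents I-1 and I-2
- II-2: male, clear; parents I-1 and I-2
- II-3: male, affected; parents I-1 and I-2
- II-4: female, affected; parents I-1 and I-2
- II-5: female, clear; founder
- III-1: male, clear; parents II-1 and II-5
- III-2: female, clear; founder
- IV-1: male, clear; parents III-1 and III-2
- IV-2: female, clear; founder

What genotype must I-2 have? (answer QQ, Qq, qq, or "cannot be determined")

Qq

From phenotype alone, I-2 is QQ or Qq.
I-2 is clear so carries Q and passed q to II-3 (qq), so I-2 is Qq.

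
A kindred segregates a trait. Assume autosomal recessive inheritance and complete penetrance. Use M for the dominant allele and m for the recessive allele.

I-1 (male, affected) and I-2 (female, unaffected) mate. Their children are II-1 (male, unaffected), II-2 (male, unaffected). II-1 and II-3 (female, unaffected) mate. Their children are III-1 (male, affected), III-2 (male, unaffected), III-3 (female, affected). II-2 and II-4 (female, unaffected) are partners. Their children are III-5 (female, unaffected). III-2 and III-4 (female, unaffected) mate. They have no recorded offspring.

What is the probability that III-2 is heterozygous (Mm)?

II-1 is unaffected so carries M and received m from I-1 (mm), so II-1 is Mm.
II-3 is unaffected so carries M and passed m to III-1 (mm), so II-3 is Mm.
Their cross gives offspring ratios 1/4 MM : 1/2 Mm : 1/4 mm. Conditioning on III-2 being unaffected, P(Mm) = 1/2 / 3/4 = 2/3.

2/3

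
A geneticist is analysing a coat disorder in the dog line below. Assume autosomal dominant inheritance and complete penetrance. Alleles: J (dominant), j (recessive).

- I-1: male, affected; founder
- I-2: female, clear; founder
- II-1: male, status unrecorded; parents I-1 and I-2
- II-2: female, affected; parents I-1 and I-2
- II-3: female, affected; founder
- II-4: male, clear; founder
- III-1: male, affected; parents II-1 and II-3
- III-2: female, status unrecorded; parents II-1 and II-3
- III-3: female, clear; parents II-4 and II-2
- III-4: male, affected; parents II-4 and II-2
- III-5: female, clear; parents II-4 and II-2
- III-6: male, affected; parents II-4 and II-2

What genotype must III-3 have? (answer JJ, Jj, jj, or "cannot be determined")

jj

III-3 is clear, so III-3 is jj.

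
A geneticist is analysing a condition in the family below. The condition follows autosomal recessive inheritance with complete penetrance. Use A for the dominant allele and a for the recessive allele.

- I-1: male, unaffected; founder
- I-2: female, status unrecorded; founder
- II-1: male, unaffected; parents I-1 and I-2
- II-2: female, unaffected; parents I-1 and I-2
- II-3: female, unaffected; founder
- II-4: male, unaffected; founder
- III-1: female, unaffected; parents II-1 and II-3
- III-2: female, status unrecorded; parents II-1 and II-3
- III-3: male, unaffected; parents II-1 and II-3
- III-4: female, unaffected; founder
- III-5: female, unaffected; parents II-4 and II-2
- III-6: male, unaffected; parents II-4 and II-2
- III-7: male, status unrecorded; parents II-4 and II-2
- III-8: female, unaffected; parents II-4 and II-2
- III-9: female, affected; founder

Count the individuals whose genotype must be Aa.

0

No individual's genotype is forced to Aa by the pedigree, so the count is 0.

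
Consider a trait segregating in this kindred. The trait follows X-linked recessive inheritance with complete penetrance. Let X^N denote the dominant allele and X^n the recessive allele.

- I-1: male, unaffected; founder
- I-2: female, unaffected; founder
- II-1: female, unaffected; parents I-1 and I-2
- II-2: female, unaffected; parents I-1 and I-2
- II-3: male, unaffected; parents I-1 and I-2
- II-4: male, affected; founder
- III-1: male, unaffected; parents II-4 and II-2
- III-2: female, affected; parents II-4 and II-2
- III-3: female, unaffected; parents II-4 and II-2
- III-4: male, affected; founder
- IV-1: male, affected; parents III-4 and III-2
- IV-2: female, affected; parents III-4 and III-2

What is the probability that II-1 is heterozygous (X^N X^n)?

1/2

I-1 is unaffected, so I-1 is X^N Y.
I-2 is unaffected so carries N and passed n to II-2 (X^N X^n, whose N came from I-1), so I-2 is X^N X^n.
Their cross gives offspring ratios 1/2 X^N X^N : 1/2 X^N X^n. Conditioning on II-1 being unaffected, P(X^N X^n) = 1/2 / 1 = 1/2.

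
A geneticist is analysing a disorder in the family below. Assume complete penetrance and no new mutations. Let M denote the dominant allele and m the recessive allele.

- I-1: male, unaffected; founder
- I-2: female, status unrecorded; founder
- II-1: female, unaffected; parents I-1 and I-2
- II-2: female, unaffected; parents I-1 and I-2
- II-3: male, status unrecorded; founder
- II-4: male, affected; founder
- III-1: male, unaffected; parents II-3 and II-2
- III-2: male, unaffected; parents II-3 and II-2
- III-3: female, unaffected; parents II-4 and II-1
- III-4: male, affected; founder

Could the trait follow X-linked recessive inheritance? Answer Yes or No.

A consistent assignment under X-linked recessive exists: I-1 X^M Y, I-2 X^M X^M, II-1 X^M X^M, II-2 X^M X^M, II-3 X^M Y, II-4 X^m Y, III-1 X^M Y, III-2 X^M Y, III-3 X^M X^m, III-4 X^m Y.
In this assignment every recorded phenotype matches its genotype and every non-founder's genotype is obtainable from its parents' genotypes, so the pedigree is consistent.

Yes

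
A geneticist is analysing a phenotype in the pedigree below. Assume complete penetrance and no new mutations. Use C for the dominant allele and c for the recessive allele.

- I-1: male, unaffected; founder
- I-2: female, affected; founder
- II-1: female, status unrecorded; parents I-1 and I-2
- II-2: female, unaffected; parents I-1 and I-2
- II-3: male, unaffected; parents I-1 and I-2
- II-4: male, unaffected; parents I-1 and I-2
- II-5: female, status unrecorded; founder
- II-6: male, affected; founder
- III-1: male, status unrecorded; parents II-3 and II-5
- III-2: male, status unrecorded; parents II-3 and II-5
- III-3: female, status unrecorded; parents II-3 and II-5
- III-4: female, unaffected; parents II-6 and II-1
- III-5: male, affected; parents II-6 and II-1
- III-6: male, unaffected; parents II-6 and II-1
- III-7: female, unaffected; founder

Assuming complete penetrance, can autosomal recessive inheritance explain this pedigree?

A consistent assignment under autosomal recessive exists: I-1 CC, I-2 cc, II-1 Cc, II-2 Cc, II-3 Cc, II-4 Cc, II-5 CC, II-6 cc, III-1 CC, III-2 CC, III-3 CC, III-4 Cc, III-5 cc, III-6 Cc, III-7 CC.
In this assignment every recorded phenotype matches its genotype and every non-founder's genotype is obtainable from its parents' genotypes, so the pedigree is consistent.

Yes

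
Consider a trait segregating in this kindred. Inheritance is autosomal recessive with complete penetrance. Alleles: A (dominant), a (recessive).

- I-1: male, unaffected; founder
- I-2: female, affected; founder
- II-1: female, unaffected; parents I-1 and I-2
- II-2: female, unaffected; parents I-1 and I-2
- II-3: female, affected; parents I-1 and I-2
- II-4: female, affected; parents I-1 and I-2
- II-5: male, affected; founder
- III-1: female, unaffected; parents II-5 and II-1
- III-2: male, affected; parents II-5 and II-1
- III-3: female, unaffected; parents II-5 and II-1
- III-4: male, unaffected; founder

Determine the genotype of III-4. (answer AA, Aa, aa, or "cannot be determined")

III-4's phenotype allows AA or Aa, and no parent or child forces a single allele at both positions; consistent genotype assignments exist with III-4 as AA or Aa.

cannot be determined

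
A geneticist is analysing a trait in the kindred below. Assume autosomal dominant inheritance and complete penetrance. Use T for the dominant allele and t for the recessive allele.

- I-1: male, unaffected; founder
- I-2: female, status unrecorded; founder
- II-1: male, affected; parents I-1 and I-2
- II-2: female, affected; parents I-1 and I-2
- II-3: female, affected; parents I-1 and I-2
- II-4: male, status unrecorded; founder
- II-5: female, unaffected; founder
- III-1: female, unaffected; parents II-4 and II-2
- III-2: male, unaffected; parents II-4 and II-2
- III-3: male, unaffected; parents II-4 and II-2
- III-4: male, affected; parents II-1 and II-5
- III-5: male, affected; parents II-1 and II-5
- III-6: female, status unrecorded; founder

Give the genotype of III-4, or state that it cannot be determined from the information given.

Tt

From phenotype alone, III-4 is TT or Tt.
III-4 is affected so carries T and received t from II-5 (tt), so III-4 is Tt.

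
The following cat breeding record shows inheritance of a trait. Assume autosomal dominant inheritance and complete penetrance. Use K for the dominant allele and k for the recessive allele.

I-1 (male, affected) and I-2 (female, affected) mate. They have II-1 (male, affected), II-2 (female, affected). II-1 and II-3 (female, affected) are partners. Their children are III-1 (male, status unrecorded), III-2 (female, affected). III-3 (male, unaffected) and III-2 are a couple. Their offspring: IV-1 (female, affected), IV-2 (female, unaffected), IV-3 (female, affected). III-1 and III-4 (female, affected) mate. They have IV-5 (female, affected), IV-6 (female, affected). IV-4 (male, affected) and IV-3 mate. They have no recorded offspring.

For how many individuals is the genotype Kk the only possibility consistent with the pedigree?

Obligate heterozygotes: III-2 is affected so carries K and passed k to IV-2 (kk), so III-2 is Kk; IV-1 is affected so carries K and received k from III-3 (kk), so IV-1 is Kk; IV-3 is affected so carries K and received k from III-3 (kk), so IV-3 is Kk.
Every other individual is either homozygous by phenotype or has at least one consistent homozygous assignment, so the count is 3.

3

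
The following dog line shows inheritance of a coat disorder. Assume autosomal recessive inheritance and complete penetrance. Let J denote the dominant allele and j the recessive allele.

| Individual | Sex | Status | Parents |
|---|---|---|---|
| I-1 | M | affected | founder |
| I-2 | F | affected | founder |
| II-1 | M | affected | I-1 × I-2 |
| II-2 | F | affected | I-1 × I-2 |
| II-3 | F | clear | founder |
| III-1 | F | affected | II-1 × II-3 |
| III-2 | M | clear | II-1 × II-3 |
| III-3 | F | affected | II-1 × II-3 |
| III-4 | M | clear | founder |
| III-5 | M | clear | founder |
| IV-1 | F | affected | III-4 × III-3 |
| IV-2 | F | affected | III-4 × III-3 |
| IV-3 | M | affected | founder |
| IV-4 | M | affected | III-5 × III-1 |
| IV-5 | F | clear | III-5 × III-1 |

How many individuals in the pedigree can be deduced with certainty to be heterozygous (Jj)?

Obligate heterozygotes: II-3 is clear so carries J and passed j to III-1 (jj), so II-3 is Jj; III-2 is clear so carries J and received j from II-1 (jj), so III-2 is Jj; III-4 is clear so carries J and passed j to IV-1 (jj), so III-4 is Jj; III-5 is clear so carries J and passed j to IV-4 (jj), so III-5 is Jj; IV-5 is clear so carries J and received j from III-1 (jj), so IV-5 is Jj.
Every other individual is either homozygous by phenotype or has at least one consistent homozygous assignment, so the count is 5.

5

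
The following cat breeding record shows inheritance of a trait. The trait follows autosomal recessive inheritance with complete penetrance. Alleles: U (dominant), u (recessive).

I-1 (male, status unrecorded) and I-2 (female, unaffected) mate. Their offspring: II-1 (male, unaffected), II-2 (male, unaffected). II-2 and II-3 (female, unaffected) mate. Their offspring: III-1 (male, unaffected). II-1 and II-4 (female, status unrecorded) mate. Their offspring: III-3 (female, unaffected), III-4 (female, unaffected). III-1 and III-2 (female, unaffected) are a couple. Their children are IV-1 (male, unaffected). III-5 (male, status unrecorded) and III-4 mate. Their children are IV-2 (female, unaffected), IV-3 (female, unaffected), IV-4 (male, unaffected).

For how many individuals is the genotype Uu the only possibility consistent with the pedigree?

0

No individual's genotype is forced to Uu by the pedigree, so the count is 0.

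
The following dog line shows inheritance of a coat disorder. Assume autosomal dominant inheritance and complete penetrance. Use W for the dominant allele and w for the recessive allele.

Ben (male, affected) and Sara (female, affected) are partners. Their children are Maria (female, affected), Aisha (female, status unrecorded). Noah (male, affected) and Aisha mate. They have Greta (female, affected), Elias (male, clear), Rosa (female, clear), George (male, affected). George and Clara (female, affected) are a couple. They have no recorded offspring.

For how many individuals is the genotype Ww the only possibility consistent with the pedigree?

1

Obligate heterozygotes: Noah is affected so carries W and passed w to Elias (ww), so Noah is Ww.
Every other individual is either homozygous by phenotype or has at least one consistent homozygous assignment, so the count is 1.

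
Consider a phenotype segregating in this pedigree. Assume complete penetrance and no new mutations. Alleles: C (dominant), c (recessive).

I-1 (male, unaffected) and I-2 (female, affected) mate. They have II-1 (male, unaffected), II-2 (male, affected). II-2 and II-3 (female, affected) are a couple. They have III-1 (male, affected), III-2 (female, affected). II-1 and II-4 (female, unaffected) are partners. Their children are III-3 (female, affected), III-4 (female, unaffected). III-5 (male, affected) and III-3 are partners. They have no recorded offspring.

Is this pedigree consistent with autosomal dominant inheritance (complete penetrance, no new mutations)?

Under autosomal dominant, III-3 (affected, female) cannot arise from II-1 (unaffected) × II-4 (unaffected).

No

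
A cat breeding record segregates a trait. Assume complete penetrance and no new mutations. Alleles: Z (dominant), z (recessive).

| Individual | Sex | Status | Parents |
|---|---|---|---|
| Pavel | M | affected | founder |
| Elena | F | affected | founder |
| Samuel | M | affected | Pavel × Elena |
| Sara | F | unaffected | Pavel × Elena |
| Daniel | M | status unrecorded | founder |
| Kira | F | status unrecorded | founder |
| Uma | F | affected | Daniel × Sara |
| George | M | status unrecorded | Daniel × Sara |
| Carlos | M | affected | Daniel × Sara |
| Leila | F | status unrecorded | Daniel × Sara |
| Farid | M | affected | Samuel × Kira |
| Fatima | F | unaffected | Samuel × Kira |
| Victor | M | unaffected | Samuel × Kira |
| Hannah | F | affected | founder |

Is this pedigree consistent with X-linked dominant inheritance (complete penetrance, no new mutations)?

Under X-linked dominant, Sara (unaffected, female) cannot arise from Pavel (affected) × Elena (affected).

No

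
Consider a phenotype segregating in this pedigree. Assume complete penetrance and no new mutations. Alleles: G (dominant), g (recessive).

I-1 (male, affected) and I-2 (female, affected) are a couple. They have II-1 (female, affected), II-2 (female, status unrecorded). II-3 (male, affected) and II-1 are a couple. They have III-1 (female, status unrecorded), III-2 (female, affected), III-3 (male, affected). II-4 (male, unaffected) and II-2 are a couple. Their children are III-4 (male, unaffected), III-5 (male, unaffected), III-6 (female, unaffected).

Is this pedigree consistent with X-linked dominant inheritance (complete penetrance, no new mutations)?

A consistent assignment under X-linked dominant exists: I-1 X^G Y, I-2 X^G X^g, II-1 X^G X^G, II-2 X^G X^g, II-3 X^G Y, II-4 X^g Y, III-1 X^G X^G, III-2 X^G X^G, III-3 X^G Y, III-4 X^g Y, III-5 X^g Y, III-6 X^g X^g.
In this assignment every recorded phenotype matches its genotype and every non-founder's genotype is obtainable from its parents' genotypes, so the pedigree is consistent.

Yes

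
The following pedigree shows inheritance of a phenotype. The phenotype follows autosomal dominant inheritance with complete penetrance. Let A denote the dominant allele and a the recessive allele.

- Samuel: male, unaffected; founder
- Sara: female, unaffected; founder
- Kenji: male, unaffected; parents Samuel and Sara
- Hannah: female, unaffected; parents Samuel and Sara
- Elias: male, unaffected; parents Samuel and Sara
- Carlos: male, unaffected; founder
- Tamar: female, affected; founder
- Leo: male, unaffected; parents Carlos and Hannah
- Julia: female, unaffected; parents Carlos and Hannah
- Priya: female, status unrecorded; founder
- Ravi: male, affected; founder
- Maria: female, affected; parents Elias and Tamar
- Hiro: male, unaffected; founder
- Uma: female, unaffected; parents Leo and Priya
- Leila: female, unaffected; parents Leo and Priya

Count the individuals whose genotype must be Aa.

1

Obligate heterozygotes: Maria is affected so carries A and received a from Elias (aa), so Maria is Aa.
Every other individual is either homozygous by phenotype or has at least one consistent homozygous assignment, so the count is 1.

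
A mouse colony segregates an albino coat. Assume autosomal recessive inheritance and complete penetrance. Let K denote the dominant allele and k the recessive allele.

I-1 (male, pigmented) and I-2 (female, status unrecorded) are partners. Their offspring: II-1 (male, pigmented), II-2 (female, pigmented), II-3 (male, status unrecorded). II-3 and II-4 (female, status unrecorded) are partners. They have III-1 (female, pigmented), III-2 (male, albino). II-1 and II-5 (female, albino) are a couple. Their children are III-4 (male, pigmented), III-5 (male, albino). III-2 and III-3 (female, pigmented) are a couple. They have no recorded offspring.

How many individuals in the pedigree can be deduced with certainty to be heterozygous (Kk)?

2

Obligate heterozygotes: II-1 is pigmented so carries K and passed k to III-5 (kk), so II-1 is Kk; III-4 is pigmented so carries K and received k from II-5 (kk), so III-4 is Kk.
Every other individual is either homozygous by phenotype or has at least one consistent homozygous assignment, so the count is 2.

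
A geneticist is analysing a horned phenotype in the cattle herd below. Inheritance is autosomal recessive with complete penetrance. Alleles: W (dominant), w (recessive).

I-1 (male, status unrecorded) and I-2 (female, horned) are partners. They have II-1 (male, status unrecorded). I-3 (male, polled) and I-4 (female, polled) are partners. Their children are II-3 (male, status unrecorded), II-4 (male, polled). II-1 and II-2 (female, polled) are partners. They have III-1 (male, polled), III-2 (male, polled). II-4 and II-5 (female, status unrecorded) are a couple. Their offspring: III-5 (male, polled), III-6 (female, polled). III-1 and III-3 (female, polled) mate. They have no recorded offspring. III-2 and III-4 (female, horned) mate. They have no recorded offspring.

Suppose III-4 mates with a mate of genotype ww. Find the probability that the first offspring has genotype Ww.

III-4 is horned, so III-4 is ww.
The cross gives 1 ww, so P(offspring has genotype Ww) = 0.

0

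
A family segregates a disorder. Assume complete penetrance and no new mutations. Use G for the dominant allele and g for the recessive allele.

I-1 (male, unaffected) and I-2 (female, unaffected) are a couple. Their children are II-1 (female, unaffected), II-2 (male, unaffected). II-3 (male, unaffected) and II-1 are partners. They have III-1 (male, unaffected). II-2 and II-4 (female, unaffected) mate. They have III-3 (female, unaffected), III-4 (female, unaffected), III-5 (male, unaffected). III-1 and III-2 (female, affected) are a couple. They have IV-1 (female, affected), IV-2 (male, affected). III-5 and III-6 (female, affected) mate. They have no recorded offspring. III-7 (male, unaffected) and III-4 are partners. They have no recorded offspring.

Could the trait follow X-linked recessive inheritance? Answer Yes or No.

Under X-linked recessive, IV-1 (affected, female) cannot arise from III-1 (unaffected) × III-2 (affected).

No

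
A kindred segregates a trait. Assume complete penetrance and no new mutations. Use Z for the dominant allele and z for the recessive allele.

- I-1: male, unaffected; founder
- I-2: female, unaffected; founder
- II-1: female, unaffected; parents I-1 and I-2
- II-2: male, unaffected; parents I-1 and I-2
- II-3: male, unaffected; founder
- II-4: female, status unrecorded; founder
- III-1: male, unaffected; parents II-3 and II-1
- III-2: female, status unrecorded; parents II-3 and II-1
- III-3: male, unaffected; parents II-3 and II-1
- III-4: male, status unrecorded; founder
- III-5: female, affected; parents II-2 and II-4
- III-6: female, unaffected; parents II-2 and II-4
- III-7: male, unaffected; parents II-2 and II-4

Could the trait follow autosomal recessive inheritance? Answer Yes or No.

A consistent assignment under autosomal recessive exists: I-1 ZZ, I-2 Zz, II-1 ZZ, II-2 Zz, II-3 ZZ, II-4 Zz, III-1 ZZ, III-2 ZZ, III-3 ZZ, III-4 ZZ, III-5 zz, III-6 ZZ, III-7 ZZ.
In this assignment every recorded phenotype matches its genotype and every non-founder's genotype is obtainable from its parents' genotypes, so the pedigree is consistent.

Yes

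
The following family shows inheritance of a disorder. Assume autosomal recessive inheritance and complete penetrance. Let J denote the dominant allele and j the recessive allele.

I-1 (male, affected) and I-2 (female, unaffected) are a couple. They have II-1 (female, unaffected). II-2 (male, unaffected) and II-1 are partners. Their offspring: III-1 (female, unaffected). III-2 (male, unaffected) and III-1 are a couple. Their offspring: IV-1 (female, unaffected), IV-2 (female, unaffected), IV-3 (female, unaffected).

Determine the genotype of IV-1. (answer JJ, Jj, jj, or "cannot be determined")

cannot be determined

IV-1's phenotype allows JJ or Jj, and no parent or child forces a single allele at both positions; consistent genotype assignments exist with IV-1 as JJ or Jj.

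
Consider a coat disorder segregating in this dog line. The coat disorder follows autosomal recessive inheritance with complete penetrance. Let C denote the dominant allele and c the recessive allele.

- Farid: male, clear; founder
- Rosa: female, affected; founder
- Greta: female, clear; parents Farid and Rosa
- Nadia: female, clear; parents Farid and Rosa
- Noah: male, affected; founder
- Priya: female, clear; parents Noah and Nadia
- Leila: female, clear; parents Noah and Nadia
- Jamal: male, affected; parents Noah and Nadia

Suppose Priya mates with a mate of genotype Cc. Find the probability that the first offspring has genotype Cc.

Priya is clear so carries C and received c from Noah (cc), so Priya is Cc.
The cross gives 1/4 CC : 1/2 Cc : 1/4 cc, so P(offspring has genotype Cc) = 1/2.

1/2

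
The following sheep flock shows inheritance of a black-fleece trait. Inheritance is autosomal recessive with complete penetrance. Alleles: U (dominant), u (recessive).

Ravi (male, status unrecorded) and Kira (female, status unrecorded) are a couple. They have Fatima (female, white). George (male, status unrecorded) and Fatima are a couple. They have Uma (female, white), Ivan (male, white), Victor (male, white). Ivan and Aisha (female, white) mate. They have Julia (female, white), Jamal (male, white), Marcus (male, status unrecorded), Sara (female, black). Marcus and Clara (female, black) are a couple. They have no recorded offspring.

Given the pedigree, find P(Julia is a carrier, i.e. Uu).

Ivan is white so carries U and passed u to Sara (uu), so Ivan is Uu.
Aisha is white so carries U and passed u to Sara (uu), so Aisha is Uu.
Their cross gives offspring ratios 1/4 UU : 1/2 Uu : 1/4 uu. Conditioning on Julia being white, P(Uu) = 1/2 / 3/4 = 2/3.

2/3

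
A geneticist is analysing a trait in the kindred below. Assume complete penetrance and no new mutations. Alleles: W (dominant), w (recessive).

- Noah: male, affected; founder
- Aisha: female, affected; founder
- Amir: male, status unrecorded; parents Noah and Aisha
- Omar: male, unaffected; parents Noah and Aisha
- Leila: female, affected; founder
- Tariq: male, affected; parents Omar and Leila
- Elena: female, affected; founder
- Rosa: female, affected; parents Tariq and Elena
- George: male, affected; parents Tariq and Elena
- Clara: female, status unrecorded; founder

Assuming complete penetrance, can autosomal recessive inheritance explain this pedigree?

Under autosomal recessive, Omar (unaffected, male) cannot arise from Noah (affected) × Aisha (affected).

No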